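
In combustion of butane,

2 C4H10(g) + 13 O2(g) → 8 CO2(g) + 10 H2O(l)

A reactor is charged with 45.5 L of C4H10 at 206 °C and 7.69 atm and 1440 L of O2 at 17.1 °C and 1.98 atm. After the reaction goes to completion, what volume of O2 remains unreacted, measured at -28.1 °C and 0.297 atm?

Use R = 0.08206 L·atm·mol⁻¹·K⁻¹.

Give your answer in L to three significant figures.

4190 L

n(C4H10) = PV/RT = (7.69 × 45.5) / (0.08206 × 479.15) = 8.899 mol
n(O2) = PV/RT = (1.98 × 1440) / (0.08206 × 290.25) = 119.7 mol
For 8.899 mol C4H10, stoichiometry requires (13/2) × 8.899 = 57.84 mol O2; 119.7 mol is available, so C4H10 is limiting.
n(O2) consumed = (13/2) × 8.899 = 57.84 mol; remaining = 119.7 − 57.84 = 61.86 mol
V(O2) = nRT/P = 61.86 × 0.08206 × 245.05 / 0.297 = 4188 L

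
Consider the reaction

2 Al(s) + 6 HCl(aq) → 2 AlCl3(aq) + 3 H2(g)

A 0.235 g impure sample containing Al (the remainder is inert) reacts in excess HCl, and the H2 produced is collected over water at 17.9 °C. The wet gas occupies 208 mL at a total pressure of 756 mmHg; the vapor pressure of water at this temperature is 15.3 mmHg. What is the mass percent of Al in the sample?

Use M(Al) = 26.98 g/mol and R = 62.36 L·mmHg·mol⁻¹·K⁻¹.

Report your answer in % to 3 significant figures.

65.0 %

P(H2) = 756 − 15.3 = 740.7 mmHg
n(H2) = PV/RT = (740.7 × 0.2080) / (62.36 × 291.05) = 0.008489 mol
n(Al) = (2/3) × 0.008489 = 0.005659 mol
m(Al) = 0.005659 × 26.98 = 0.1527 g
%Al = 0.1527 / 0.235 × 100 = 64.98%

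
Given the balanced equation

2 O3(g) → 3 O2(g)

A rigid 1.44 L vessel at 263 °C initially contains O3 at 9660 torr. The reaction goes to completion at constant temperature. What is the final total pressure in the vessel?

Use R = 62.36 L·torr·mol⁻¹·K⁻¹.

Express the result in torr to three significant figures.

14500 torr

Since T and V are fixed, P_final/P_initial = n_final/n_initial = 3/2.
P_final = (3/2) × 9660 = 14490 torr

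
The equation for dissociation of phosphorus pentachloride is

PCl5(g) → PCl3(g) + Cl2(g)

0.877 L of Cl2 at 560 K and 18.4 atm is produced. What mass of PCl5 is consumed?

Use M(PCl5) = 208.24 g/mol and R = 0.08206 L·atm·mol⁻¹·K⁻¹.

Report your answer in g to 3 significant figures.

73.1 g

n(Cl2) = PV/RT = (18.4 × 0.877) / (0.08206 × 560) = 0.3512 mol
n(PCl5) = (1/1) × 0.3512 = 0.3512 mol
m(PCl5) = 0.3512 × 208.24 = 73.13 g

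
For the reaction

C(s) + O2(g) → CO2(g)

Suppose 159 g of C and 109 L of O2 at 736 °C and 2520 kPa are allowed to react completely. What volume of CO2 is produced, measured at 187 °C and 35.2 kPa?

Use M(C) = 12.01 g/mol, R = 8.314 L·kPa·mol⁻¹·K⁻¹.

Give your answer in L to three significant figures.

1440 L

n(C) = 159 / 12.01 = 13.24 mol
n(O2) = PV/RT = (2520 × 109) / (8.314 × 1009.15) = 32.74 mol
For 13.24 mol C, stoichiometry requires (1/1) × 13.24 = 13.24 mol O2; 32.74 mol is available, so C is limiting.
n(CO2) = (1/1) × 13.24 = 13.24 mol
V(CO2) = nRT/P = 13.24 × 8.314 × 460.15 / 35.2 = 1439 L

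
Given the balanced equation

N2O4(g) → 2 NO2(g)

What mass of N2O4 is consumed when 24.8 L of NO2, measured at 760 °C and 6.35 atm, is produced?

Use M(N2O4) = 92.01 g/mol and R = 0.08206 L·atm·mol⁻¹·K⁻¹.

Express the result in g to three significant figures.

n(NO2) = PV/RT = (6.35 × 24.8) / (0.08206 × 1033.15) = 1.858 mol
n(N2O4) = (1/2) × 1.858 = 0.9290 mol
m(N2O4) = 0.9290 × 92.01 = 85.48 g

85.5 g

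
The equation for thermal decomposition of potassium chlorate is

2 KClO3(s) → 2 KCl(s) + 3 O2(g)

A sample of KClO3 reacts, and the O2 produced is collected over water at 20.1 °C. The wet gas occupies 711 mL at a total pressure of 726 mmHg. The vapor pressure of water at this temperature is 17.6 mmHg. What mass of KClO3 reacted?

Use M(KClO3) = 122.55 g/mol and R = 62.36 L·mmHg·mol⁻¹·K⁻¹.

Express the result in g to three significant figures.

2.25 g

P(O2) = 726 − 17.6 = 708.4 mmHg
n(O2) = PV/RT = (708.4 × 0.7110) / (62.36 × 293.25) = 0.02754 mol
n(KClO3) = (2/3) × 0.02754 = 0.01836 mol
m(KClO3) = 0.01836 × 122.55 = 2.250 g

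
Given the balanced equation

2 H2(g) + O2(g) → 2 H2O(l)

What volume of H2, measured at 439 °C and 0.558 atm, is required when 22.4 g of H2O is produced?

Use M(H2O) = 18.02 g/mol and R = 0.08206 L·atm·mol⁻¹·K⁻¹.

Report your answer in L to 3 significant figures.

130 L

n(H2O) = 22.40 / 18.02 = 1.243 mol
n(H2) = (2/2) × 1.243 = 1.243 mol
V = nRT/P = 1.243 × 0.08206 × 712.15 / 0.558 = 130.2 L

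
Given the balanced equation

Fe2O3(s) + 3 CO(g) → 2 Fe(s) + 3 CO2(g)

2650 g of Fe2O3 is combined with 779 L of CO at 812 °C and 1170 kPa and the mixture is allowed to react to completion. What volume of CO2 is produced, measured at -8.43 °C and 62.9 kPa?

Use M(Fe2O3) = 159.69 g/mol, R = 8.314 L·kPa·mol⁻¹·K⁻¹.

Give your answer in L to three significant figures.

1740 L

n(Fe2O3) = 2650 / 159.69 = 16.59 mol
n(CO) = PV/RT = (1170 × 779) / (8.314 × 1085.15) = 101.0 mol
For 16.59 mol Fe2O3, stoichiometry requires (3/1) × 16.59 = 49.77 mol CO; 101.0 mol is available, so Fe2O3 is limiting.
n(CO2) = (3/1) × 16.59 = 49.77 mol
V(CO2) = nRT/P = 49.77 × 8.314 × 264.72 / 62.9 = 1741 L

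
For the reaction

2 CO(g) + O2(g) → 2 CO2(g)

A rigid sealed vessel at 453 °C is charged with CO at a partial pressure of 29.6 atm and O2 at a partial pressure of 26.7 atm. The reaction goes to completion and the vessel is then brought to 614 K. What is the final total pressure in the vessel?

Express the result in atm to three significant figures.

35.1 atm

At constant V, partial pressures at 453 °C are proportional to moles, so apply stoichiometry directly to pressures.
P(O2) required for 29.6 atm of CO = (1/2) × 29.6 = 14.80 atm; available 26.7 atm, so CO is limiting.
P(O2) remaining = 26.7 − (1/2) × 29.6 = 11.90 atm
P(gaseous products) = (2)/2 × 29.6 = 29.60 atm
P_total at 453 °C = 11.90 + 29.60 = 41.50 atm
Scaling to 614 K: P = 41.50 × 614/726.15 = 35.09 atm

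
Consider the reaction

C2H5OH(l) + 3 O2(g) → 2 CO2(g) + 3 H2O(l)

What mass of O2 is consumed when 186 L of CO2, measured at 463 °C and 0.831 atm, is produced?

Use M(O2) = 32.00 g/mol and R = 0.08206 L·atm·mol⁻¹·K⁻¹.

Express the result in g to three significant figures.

123 g

n(CO2) = PV/RT = (0.831 × 186) / (0.08206 × 736.15) = 2.559 mol
n(O2) = (3/2) × 2.559 = 3.839 mol
m(O2) = 3.839 × 32.00 = 122.8 g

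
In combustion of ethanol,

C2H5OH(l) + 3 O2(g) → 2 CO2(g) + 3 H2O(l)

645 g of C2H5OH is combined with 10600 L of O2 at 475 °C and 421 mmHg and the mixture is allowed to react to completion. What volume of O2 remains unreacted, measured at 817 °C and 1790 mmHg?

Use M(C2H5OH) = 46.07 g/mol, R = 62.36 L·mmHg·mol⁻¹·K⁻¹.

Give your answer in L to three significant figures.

2040 L

n(C2H5OH) = 645 / 46.07 = 14.00 mol
n(O2) = PV/RT = (421 × 10600) / (62.36 × 748.15) = 95.65 mol
For 14.00 mol C2H5OH, stoichiometry requires (3/1) × 14.00 = 42.00 mol O2; 95.65 mol is available, so C2H5OH is limiting.
n(O2) consumed = (3/1) × 14.00 = 42.00 mol; remaining = 95.65 − 42.00 = 53.65 mol
V(O2) = nRT/P = 53.65 × 62.36 × 1090.15 / 1790 = 2038 L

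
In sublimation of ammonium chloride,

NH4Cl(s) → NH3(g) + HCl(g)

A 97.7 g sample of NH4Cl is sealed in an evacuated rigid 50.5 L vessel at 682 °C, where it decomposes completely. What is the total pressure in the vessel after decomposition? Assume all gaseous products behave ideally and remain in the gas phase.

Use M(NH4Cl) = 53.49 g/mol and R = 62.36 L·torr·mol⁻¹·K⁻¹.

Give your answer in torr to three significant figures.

n(NH4Cl) = 97.7 / 53.49 = 1.827 mol
n(gas produced) = (2/1) × 1.827 = 3.654 mol
P = nRT/V = 3.654 × 62.36 × 955.15 / 50.5 = 4310 torr

4310 torr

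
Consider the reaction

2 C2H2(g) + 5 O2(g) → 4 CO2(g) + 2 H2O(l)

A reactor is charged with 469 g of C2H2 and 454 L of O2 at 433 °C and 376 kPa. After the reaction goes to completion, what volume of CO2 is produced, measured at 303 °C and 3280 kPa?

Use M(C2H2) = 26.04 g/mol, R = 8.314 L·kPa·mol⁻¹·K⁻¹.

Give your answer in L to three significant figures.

34.0 L

n(C2H2) = 469 / 26.04 = 18.01 mol
n(O2) = PV/RT = (376 × 454) / (8.314 × 706.15) = 29.08 mol
For 18.01 mol C2H2, stoichiometry requires (5/2) × 18.01 = 45.03 mol O2; 29.08 mol is available, so O2 is limiting.
n(CO2) = (4/5) × 29.08 = 23.26 mol
V(CO2) = nRT/P = 23.26 × 8.314 × 576.15 / 3280 = 33.97 L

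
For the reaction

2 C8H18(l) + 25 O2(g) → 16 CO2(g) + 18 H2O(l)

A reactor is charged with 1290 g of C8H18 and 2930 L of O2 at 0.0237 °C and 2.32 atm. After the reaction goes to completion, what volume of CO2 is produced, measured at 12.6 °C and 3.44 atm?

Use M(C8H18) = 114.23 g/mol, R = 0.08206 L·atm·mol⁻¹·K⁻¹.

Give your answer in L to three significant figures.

616 L

n(C8H18) = 1290 / 114.23 = 11.29 mol
n(O2) = PV/RT = (2.32 × 2930) / (0.08206 × 273.1737) = 303.2 mol
For 11.29 mol C8H18, stoichiometry requires (25/2) × 11.29 = 141.1 mol O2; 303.2 mol is available, so C8H18 is limiting.
n(CO2) = (16/2) × 11.29 = 90.32 mol
V(CO2) = nRT/P = 90.32 × 0.08206 × 285.75 / 3.44 = 615.7 L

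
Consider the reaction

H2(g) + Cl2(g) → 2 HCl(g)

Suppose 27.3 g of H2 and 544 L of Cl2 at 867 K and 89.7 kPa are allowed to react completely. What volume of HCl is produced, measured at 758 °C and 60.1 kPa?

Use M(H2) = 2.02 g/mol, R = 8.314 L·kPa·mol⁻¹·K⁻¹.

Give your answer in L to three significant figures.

1930 L

n(H2) = 27.3 / 2.02 = 13.51 mol
n(Cl2) = PV/RT = (89.7 × 544) / (8.314 × 867) = 6.770 mol
For 13.51 mol H2, stoichiometry requires (1/1) × 13.51 = 13.51 mol Cl2; 6.770 mol is available, so Cl2 is limiting.
n(HCl) = (2/1) × 6.770 = 13.54 mol
V(HCl) = nRT/P = 13.54 × 8.314 × 1031.15 / 60.1 = 1931 L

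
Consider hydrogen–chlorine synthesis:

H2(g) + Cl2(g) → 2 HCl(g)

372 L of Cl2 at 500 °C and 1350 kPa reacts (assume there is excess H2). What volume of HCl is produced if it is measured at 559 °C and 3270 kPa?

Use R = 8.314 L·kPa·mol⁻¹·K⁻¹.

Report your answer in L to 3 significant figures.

331 L

n(Cl2) = PV/RT = (1350 × 372) / (8.314 × 773.15) = 78.13 mol
n(HCl) = (2/1) × 78.13 = 156.3 mol
V = nRT/P = 156.3 × 8.314 × 832.15 / 3270 = 330.7 L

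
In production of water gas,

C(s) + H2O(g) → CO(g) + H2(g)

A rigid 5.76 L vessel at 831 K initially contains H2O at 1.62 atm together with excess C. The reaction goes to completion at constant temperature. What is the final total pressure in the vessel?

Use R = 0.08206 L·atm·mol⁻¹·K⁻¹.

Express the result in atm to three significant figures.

3.24 atm

Since T and V are fixed, P_final/P_initial = n_final/n_initial = 2/1.
P_final = (2/1) × 1.62 = 3.240 atm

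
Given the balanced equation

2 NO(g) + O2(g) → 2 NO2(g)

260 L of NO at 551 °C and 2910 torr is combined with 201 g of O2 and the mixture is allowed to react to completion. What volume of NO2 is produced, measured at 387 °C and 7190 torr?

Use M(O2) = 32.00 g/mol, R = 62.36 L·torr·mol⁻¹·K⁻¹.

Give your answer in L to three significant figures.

n(NO) = PV/RT = (2910 × 260) / (62.36 × 824.15) = 14.72 mol
n(O2) = 201 / 32.00 = 6.281 mol
For 14.72 mol NO, stoichiometry requires (1/2) × 14.72 = 7.360 mol O2; 6.281 mol is available, so O2 is limiting.
n(NO2) = (2/1) × 6.281 = 12.56 mol
V(NO2) = nRT/P = 12.56 × 62.36 × 660.15 / 7190 = 71.91 L

71.9 L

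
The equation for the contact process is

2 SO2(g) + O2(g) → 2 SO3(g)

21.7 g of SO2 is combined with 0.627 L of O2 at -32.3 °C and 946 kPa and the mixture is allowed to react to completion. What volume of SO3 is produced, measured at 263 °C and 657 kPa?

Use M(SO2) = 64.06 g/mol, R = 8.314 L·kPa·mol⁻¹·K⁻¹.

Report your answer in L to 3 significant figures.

2.30 L

n(SO2) = 21.7 / 64.06 = 0.3387 mol
n(O2) = PV/RT = (946 × 0.627) / (8.314 × 240.85) = 0.2962 mol
For 0.3387 mol SO2, stoichiometry requires (1/2) × 0.3387 = 0.1694 mol O2; 0.2962 mol is available, so SO2 is limiting.
n(SO3) = (2/2) × 0.3387 = 0.3387 mol
V(SO3) = nRT/P = 0.3387 × 8.314 × 536.15 / 657 = 2.298 L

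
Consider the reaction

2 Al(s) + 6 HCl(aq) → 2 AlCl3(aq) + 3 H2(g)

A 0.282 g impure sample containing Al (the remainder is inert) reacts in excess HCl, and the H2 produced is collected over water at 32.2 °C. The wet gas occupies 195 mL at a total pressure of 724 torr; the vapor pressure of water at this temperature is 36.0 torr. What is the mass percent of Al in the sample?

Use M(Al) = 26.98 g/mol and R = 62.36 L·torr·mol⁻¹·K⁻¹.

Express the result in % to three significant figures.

44.9 %

P(H2) = 724 − 36.0 = 688.0 torr
n(H2) = PV/RT = (688.0 × 0.1950) / (62.36 × 305.35) = 0.007046 mol
n(Al) = (2/3) × 0.007046 = 0.004697 mol
m(Al) = 0.004697 × 26.98 = 0.1267 g
%Al = 0.1267 / 0.282 × 100 = 44.93%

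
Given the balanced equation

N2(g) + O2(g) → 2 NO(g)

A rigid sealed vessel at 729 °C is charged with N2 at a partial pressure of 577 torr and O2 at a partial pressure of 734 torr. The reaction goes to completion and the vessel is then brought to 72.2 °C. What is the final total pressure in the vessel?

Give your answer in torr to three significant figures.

Because the vessel is rigid and T is held at 729 °C, work the stoichiometry in partial pressures (P_i = n_iRT/V).
P(O2) required for 577 torr of N2 = (1/1) × 577 = 577.0 torr; available 734 torr, so N2 is limiting.
P(O2) remaining = 734 − (1/1) × 577 = 157.0 torr
P(gaseous products) = (2)/1 × 577 = 1154 torr
P_total at 729 °C = 157.0 + 1154 = 1311 torr
Scaling to 72.2 °C: P = 1311 × 345.35/1002.15 = 451.8 torr

452 torr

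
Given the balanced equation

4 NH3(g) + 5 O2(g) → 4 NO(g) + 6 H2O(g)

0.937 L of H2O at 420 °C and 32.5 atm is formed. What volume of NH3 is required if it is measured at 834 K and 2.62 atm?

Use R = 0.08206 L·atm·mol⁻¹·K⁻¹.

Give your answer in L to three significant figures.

n(H2O) = PV/RT = (32.5 × 0.937) / (0.08206 × 693.15) = 0.5354 mol
n(NH3) = (4/6) × 0.5354 = 0.3569 mol
V = nRT/P = 0.3569 × 0.08206 × 834 / 2.62 = 9.323 L

9.32 L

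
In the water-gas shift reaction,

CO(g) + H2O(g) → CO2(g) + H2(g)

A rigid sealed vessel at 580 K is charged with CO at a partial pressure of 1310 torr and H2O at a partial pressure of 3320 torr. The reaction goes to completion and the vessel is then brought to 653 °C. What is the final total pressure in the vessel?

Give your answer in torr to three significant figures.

With V and T fixed, P_i ∝ n_i, so the mole ratios apply directly to partial pressures at 580 K.
P(H2O) required for 1310 torr of CO = (1/1) × 1310 = 1310 torr; available 3320 torr, so CO is limiting.
P(H2O) remaining = 3320 − (1/1) × 1310 = 2010 torr
P(gaseous products) = (1+1)/1 × 1310 = 2620 torr
P_total at 580 K = 2010 + 2620 = 4630 torr
Scaling to 653 °C: P = 4630 × 926.15/580 = 7393 torr

7390 torr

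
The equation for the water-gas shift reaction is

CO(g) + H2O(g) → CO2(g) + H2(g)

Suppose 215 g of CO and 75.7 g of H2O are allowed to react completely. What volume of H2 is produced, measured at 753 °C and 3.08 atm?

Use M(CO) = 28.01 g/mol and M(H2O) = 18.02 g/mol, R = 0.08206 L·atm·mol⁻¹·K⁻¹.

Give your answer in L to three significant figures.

115 L

n(CO) = 215 / 28.01 = 7.676 mol
n(H2O) = 75.7 / 18.02 = 4.201 mol
For 7.676 mol CO, stoichiometry requires (1/1) × 7.676 = 7.676 mol H2O; 4.201 mol is available, so H2O is limiting.
n(H2) = (1/1) × 4.201 = 4.201 mol
V(H2) = nRT/P = 4.201 × 0.08206 × 1026.15 / 3.08 = 114.9 L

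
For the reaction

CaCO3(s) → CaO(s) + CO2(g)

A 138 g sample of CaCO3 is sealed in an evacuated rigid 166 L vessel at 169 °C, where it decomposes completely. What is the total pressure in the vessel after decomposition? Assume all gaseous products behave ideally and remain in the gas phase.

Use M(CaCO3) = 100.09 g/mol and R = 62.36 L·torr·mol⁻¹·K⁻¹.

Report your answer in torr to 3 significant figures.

229 torr

n(CaCO3) = 138 / 100.09 = 1.379 mol
n(gas produced) = (1/1) × 1.379 = 1.379 mol
P = nRT/V = 1.379 × 62.36 × 442.15 / 166 = 229.1 torr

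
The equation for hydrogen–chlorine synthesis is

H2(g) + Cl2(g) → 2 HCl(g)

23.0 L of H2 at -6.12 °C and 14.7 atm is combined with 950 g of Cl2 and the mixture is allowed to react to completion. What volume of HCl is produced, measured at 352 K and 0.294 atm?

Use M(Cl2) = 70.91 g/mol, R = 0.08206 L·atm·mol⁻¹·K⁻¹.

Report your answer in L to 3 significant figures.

n(H2) = PV/RT = (14.7 × 23.0) / (0.08206 × 267.03) = 15.43 mol
n(Cl2) = 950 / 70.91 = 13.40 mol
For 15.43 mol H2, stoichiometry requires (1/1) × 15.43 = 15.43 mol Cl2; 13.40 mol is available, so Cl2 is limiting.
n(HCl) = (2/1) × 13.40 = 26.80 mol
V(HCl) = nRT/P = 26.80 × 0.08206 × 352 / 0.294 = 2633 L

2630 L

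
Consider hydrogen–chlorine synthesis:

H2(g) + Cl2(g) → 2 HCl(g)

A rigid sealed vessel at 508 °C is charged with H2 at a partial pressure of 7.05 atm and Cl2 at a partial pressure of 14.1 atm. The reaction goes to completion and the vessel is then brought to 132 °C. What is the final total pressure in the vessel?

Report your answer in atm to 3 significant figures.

11.0 atm

At constant V, partial pressures at 508 °C are proportional to moles, so apply stoichiometry directly to pressures.
P(Cl2) required for 7.05 atm of H2 = (1/1) × 7.05 = 7.050 atm; available 14.1 atm, so H2 is limiting.
P(Cl2) remaining = 14.1 − (1/1) × 7.05 = 7.050 atm
P(gaseous products) = (2)/1 × 7.05 = 14.10 atm
P_total at 508 °C = 7.050 + 14.10 = 21.15 atm
Scaling to 132 °C: P = 21.15 × 405.15/781.15 = 10.97 atm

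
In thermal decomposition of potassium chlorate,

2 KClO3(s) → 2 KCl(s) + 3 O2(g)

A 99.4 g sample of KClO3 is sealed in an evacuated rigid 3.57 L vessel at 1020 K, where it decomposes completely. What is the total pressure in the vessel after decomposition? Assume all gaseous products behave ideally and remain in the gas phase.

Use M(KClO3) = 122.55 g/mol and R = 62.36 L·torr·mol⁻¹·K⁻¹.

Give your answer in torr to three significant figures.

21700 torr

n(KClO3) = 99.4 / 122.55 = 0.8111 mol
n(gas produced) = (3/2) × 0.8111 = 1.217 mol
P = nRT/V = 1.217 × 62.36 × 1020 / 3.57 = 21680 torr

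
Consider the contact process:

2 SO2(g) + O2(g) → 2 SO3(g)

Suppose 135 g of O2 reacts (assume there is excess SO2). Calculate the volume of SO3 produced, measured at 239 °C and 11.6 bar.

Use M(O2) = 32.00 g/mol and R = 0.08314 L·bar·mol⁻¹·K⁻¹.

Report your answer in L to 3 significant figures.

n(O2) = 135.0 / 32.00 = 4.219 mol
n(SO3) = (2/1) × 4.219 = 8.438 mol
V = nRT/P = 8.438 × 0.08314 × 512.15 / 11.6 = 30.97 L

31.0 L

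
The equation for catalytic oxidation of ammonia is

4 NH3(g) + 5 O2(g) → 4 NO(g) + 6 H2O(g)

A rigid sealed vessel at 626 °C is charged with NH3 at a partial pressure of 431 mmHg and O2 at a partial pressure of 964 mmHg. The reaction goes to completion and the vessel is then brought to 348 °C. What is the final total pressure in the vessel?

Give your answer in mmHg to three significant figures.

1040 mmHg

At constant V, partial pressures at 626 °C are proportional to moles, so apply stoichiometry directly to pressures.
P(O2) required for 431 mmHg of NH3 = (5/4) × 431 = 538.8 mmHg; available 964 mmHg, so NH3 is limiting.
P(O2) remaining = 964 − (5/4) × 431 = 425.2 mmHg
P(gaseous products) = (4+6)/4 × 431 = 1078 mmHg
P_total at 626 °C = 425.2 + 1078 = 1503 mmHg
Scaling to 348 °C: P = 1503 × 621.15/899.15 = 1038 mmHg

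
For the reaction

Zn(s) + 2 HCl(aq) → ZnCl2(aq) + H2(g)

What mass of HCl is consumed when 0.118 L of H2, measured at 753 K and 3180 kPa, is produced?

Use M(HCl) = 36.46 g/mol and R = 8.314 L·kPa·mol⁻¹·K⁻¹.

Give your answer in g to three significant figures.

n(H2) = PV/RT = (3180 × 0.118) / (8.314 × 753) = 0.05994 mol
n(HCl) = (2/1) × 0.05994 = 0.1199 mol
m(HCl) = 0.1199 × 36.46 = 4.372 g

4.37 g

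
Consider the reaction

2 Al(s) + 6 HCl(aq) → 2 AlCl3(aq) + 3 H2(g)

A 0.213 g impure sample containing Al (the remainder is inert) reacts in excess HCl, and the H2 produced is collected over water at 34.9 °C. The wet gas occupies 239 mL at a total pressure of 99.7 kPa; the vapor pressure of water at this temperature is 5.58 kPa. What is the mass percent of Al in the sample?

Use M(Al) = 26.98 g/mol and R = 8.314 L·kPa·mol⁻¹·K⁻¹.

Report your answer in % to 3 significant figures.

74.2 %

P(H2) = 99.7 − 5.58 = 94.12 kPa
n(H2) = PV/RT = (94.12 × 0.2390) / (8.314 × 308.05) = 0.008783 mol
n(Al) = (2/3) × 0.008783 = 0.005855 mol
m(Al) = 0.005855 × 26.98 = 0.1580 g
%Al = 0.1580 / 0.213 × 100 = 74.18%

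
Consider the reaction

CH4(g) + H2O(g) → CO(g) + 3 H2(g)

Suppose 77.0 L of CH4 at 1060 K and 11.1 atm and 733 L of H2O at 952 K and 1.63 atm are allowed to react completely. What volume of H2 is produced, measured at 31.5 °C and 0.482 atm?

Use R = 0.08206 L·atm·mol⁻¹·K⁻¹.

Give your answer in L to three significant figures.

1530 L

n(CH4) = PV/RT = (11.1 × 77.0) / (0.08206 × 1060) = 9.826 mol
n(H2O) = PV/RT = (1.63 × 733) / (0.08206 × 952) = 15.29 mol
For 9.826 mol CH4, stoichiometry requires (1/1) × 9.826 = 9.826 mol H2O; 15.29 mol is available, so CH4 is limiting.
n(H2) = (3/1) × 9.826 = 29.48 mol
V(H2) = nRT/P = 29.48 × 0.08206 × 304.65 / 0.482 = 1529 L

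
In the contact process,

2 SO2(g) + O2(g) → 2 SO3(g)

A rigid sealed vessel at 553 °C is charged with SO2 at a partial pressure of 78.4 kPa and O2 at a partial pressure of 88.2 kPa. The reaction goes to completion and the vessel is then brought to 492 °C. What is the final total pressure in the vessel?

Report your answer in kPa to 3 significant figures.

118 kPa

Because the vessel is rigid and T is held at 553 °C, work the stoichiometry in partial pressures (P_i = n_iRT/V).
P(O2) required for 78.4 kPa of SO2 = (1/2) × 78.4 = 39.20 kPa; available 88.2 kPa, so SO2 is limiting.
P(O2) remaining = 88.2 − (1/2) × 78.4 = 49.00 kPa
P(gaseous products) = (2)/2 × 78.4 = 78.40 kPa
P_total at 553 °C = 49.00 + 78.40 = 127.4 kPa
Scaling to 492 °C: P = 127.4 × 765.15/826.15 = 118.0 kPa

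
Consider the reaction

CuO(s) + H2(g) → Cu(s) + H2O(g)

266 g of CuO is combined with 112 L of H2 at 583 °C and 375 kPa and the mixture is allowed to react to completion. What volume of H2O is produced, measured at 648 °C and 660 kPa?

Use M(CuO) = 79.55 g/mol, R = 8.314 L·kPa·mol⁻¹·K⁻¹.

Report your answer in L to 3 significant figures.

n(CuO) = 266 / 79.55 = 3.344 mol
n(H2) = PV/RT = (375 × 112) / (8.314 × 856.15) = 5.901 mol
For 3.344 mol CuO, stoichiometry requires (1/1) × 3.344 = 3.344 mol H2; 5.901 mol is available, so CuO is limiting.
n(H2O) = (1/1) × 3.344 = 3.344 mol
V(H2O) = nRT/P = 3.344 × 8.314 × 921.15 / 660 = 38.80 L

38.8 L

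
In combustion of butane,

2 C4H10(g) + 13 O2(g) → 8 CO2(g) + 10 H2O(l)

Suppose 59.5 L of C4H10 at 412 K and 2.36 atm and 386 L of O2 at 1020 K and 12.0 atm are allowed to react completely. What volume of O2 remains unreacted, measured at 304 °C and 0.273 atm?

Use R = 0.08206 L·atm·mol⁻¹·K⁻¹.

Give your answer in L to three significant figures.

n(C4H10) = PV/RT = (2.36 × 59.5) / (0.08206 × 412) = 4.153 mol
n(O2) = PV/RT = (12.0 × 386) / (0.08206 × 1020) = 55.34 mol
For 4.153 mol C4H10, stoichiometry requires (13/2) × 4.153 = 26.99 mol O2; 55.34 mol is available, so C4H10 is limiting.
n(O2) consumed = (13/2) × 4.153 = 26.99 mol; remaining = 55.34 − 26.99 = 28.35 mol
V(O2) = nRT/P = 28.35 × 0.08206 × 577.15 / 0.273 = 4918 L

4920 L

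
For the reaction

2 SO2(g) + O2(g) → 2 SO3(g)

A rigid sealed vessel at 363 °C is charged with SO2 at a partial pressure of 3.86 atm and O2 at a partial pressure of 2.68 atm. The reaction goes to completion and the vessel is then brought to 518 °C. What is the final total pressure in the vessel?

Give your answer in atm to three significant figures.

At constant V, partial pressures at 363 °C are proportional to moles, so apply stoichiometry directly to pressures.
P(O2) required for 3.86 atm of SO2 = (1/2) × 3.86 = 1.930 atm; available 2.68 atm, so SO2 is limiting.
P(O2) remaining = 2.68 − (1/2) × 3.86 = 0.7500 atm
P(gaseous products) = (2)/2 × 3.86 = 3.860 atm
P_total at 363 °C = 0.7500 + 3.860 = 4.610 atm
Scaling to 518 °C: P = 4.610 × 791.15/636.15 = 5.733 atm

5.73 atm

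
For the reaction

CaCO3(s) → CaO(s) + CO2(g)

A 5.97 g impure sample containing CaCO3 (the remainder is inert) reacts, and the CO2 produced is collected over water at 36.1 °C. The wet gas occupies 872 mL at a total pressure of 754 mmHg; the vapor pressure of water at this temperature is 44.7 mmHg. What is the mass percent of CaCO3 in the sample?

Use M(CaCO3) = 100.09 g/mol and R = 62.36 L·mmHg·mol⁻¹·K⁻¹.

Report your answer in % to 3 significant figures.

53.8 %

P(CO2) = 754 − 44.7 = 709.3 mmHg
n(CO2) = PV/RT = (709.3 × 0.8720) / (62.36 × 309.25) = 0.03207 mol
n(CaCO3) = (1/1) × 0.03207 = 0.03207 mol
m(CaCO3) = 0.03207 × 100.09 = 3.210 g
%CaCO3 = 3.210 / 5.97 × 100 = 53.77%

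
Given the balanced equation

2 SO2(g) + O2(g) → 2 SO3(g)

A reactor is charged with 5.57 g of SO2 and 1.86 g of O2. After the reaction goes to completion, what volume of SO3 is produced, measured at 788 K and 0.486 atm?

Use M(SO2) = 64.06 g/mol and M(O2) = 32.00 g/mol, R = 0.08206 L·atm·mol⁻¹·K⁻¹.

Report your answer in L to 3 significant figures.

11.6 L

n(SO2) = 5.57 / 64.06 = 0.08695 mol
n(O2) = 1.86 / 32.00 = 0.05813 mol
For 0.08695 mol SO2, stoichiometry requires (1/2) × 0.08695 = 0.04347 mol O2; 0.05813 mol is available, so SO2 is limiting.
n(SO3) = (2/2) × 0.08695 = 0.08695 mol
V(SO3) = nRT/P = 0.08695 × 0.08206 × 788 / 0.486 = 11.57 L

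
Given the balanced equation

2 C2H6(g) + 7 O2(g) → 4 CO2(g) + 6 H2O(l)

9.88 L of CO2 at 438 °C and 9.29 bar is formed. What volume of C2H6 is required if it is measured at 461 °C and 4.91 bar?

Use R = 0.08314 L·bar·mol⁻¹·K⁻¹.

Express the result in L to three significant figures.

n(CO2) = PV/RT = (9.29 × 9.88) / (0.08314 × 711.15) = 1.552 mol
n(C2H6) = (2/4) × 1.552 = 0.7760 mol
V = nRT/P = 0.7760 × 0.08314 × 734.15 / 4.91 = 9.647 L

9.65 L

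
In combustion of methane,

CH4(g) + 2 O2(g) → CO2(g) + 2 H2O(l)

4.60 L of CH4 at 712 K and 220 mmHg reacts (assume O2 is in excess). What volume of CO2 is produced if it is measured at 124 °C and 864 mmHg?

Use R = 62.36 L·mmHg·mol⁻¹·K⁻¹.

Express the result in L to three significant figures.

0.653 L

n(CH4) = PV/RT = (220 × 4.60) / (62.36 × 712) = 0.02279 mol
n(CO2) = (1/1) × 0.02279 = 0.02279 mol
V = nRT/P = 0.02279 × 62.36 × 397.15 / 864 = 0.6533 L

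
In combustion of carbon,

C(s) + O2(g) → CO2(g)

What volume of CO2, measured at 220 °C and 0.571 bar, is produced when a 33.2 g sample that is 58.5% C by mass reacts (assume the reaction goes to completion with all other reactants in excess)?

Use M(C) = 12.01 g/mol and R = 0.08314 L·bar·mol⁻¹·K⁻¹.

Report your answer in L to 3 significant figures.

116 L

mass of C = 33.2 × 58.5/100 = 19.42 g
n(C) = 19.42 / 12.01 = 1.617 mol
n(CO2) = (1/1) × 1.617 = 1.617 mol
V = nRT/P = 1.617 × 0.08314 × 493.15 / 0.571 = 116.1 L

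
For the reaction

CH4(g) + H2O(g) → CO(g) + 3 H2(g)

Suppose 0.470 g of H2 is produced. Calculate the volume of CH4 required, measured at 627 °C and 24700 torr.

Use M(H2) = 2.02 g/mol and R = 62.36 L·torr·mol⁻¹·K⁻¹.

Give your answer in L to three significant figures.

0.176 L

n(H2) = 0.4700 / 2.02 = 0.2327 mol
n(CH4) = (1/3) × 0.2327 = 0.07757 mol
V = nRT/P = 0.07757 × 62.36 × 900.15 / 24700 = 0.1763 L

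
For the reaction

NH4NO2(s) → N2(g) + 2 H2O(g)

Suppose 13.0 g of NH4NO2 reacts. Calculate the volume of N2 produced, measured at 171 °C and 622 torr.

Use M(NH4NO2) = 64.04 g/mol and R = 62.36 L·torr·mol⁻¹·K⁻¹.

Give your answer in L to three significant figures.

9.04 L

n(NH4NO2) = 13.00 / 64.04 = 0.2030 mol
n(N2) = (1/1) × 0.2030 = 0.2030 mol
V = nRT/P = 0.2030 × 62.36 × 444.15 / 622 = 9.039 L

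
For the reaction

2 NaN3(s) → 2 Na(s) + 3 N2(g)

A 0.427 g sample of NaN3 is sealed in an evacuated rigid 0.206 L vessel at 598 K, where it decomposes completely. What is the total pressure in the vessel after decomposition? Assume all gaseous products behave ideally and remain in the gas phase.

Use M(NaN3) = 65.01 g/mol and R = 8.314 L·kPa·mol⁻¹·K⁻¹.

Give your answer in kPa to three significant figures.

238 kPa

n(NaN3) = 0.427 / 65.01 = 0.006568 mol
n(gas produced) = (3/2) × 0.006568 = 0.009852 mol
P = nRT/V = 0.009852 × 8.314 × 598 / 0.206 = 237.8 kPa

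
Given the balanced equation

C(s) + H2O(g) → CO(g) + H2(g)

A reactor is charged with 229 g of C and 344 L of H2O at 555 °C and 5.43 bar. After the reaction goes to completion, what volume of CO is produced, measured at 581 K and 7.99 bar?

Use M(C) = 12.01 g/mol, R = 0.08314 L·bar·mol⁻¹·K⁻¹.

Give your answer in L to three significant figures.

n(C) = 229 / 12.01 = 19.07 mol
n(H2O) = PV/RT = (5.43 × 344) / (0.08314 × 828.15) = 27.13 mol
For 19.07 mol C, stoichiometry requires (1/1) × 19.07 = 19.07 mol H2O; 27.13 mol is available, so C is limiting.
n(CO) = (1/1) × 19.07 = 19.07 mol
V(CO) = nRT/P = 19.07 × 0.08314 × 581 / 7.99 = 115.3 L

115 L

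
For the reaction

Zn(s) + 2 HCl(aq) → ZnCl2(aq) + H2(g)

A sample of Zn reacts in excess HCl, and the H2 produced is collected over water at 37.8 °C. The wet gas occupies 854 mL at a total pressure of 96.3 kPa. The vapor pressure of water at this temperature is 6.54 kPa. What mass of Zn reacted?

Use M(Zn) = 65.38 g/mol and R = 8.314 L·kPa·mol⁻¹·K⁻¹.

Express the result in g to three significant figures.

1.94 g

P(H2) = 96.3 − 6.54 = 89.76 kPa
n(H2) = PV/RT = (89.76 × 0.8540) / (8.314 × 310.95) = 0.02965 mol
n(Zn) = (1/1) × 0.02965 = 0.02965 mol
m(Zn) = 0.02965 × 65.38 = 1.939 g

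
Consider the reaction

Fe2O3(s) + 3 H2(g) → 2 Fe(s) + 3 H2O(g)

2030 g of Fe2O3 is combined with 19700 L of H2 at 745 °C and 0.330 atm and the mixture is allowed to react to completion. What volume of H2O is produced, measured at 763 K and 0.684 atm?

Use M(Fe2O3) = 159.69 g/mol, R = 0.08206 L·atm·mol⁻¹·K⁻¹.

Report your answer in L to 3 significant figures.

3490 L

n(Fe2O3) = 2030 / 159.69 = 12.71 mol
n(H2) = PV/RT = (0.330 × 19700) / (0.08206 × 1018.15) = 77.81 mol
For 12.71 mol Fe2O3, stoichiometry requires (3/1) × 12.71 = 38.13 mol H2; 77.81 mol is available, so Fe2O3 is limiting.
n(H2O) = (3/1) × 12.71 = 38.13 mol
V(H2O) = nRT/P = 38.13 × 0.08206 × 763 / 0.684 = 3490 L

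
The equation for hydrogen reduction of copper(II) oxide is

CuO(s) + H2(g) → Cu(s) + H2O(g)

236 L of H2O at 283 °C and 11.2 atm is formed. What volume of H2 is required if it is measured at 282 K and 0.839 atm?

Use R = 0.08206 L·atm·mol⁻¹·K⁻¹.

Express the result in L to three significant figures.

1600 L

n(H2O) = PV/RT = (11.2 × 236) / (0.08206 × 556.15) = 57.92 mol
n(H2) = (1/1) × 57.92 = 57.92 mol
V = nRT/P = 57.92 × 0.08206 × 282 / 0.839 = 1598 L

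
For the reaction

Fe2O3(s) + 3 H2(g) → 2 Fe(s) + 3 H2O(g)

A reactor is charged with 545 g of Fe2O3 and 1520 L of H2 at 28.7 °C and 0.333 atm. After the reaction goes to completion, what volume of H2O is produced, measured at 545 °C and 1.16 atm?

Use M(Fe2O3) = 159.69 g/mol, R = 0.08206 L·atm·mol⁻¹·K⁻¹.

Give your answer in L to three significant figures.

n(Fe2O3) = 545 / 159.69 = 3.413 mol
n(H2) = PV/RT = (0.333 × 1520) / (0.08206 × 301.85) = 20.43 mol
For 3.413 mol Fe2O3, stoichiometry requires (3/1) × 3.413 = 10.24 mol H2; 20.43 mol is available, so Fe2O3 is limiting.
n(H2O) = (3/1) × 3.413 = 10.24 mol
V(H2O) = nRT/P = 10.24 × 0.08206 × 818.15 / 1.16 = 592.7 L

593 L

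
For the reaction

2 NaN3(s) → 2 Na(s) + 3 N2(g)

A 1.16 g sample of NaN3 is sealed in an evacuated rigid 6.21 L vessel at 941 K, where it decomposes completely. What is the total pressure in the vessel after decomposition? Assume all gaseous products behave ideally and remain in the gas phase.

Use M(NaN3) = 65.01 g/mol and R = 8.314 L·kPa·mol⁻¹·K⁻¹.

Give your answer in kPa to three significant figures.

n(NaN3) = 1.16 / 65.01 = 0.01784 mol
n(gas produced) = (3/2) × 0.01784 = 0.02676 mol
P = nRT/V = 0.02676 × 8.314 × 941 / 6.21 = 33.71 kPa

33.7 kPa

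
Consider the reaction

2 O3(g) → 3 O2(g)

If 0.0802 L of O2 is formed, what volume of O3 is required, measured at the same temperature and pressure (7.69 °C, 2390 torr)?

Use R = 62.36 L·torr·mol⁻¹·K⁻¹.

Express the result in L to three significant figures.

At constant T and P, gas volumes are in the mole ratio: V(O3) = (2/3) × 0.0802 = 0.05347 L

0.0535 L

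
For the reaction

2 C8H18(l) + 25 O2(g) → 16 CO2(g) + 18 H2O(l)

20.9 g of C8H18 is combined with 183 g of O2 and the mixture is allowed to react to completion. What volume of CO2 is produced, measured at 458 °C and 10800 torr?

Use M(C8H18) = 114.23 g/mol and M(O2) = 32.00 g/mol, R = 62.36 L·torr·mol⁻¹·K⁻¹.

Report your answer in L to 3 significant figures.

6.18 L

n(C8H18) = 20.9 / 114.23 = 0.1830 mol
n(O2) = 183 / 32.00 = 5.719 mol
For 0.1830 mol C8H18, stoichiometry requires (25/2) × 0.1830 = 2.288 mol O2; 5.719 mol is available, so C8H18 is limiting.
n(CO2) = (16/2) × 0.1830 = 1.464 mol
V(CO2) = nRT/P = 1.464 × 62.36 × 731.15 / 10800 = 6.181 L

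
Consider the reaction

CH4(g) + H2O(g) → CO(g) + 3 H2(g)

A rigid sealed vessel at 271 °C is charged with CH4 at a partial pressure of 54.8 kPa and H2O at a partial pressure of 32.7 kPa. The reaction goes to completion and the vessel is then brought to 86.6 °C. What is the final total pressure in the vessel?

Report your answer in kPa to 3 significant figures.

Because the vessel is rigid and T is held at 271 °C, work the stoichiometry in partial pressures (P_i = n_iRT/V).
P(H2O) required for 54.8 kPa of CH4 = (1/1) × 54.8 = 54.80 kPa; available 32.7 kPa, so H2O is limiting.
P(CH4) remaining = 54.8 − (1/1) × 32.7 = 22.10 kPa
P(gaseous products) = (1+3)/1 × 32.7 = 130.8 kPa
P_total at 271 °C = 22.10 + 130.8 = 152.9 kPa
Scaling to 86.6 °C: P = 152.9 × 359.75/544.15 = 101.1 kPa

101 kPa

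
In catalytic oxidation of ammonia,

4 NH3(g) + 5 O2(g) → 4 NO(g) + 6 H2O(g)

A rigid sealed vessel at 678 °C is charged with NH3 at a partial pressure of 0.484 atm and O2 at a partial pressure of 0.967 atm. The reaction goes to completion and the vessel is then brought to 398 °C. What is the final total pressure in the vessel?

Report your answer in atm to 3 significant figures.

At constant V, partial pressures at 678 °C are proportional to moles, so apply stoichiometry directly to pressures.
P(O2) required for 0.484 atm of NH3 = (5/4) × 0.484 = 0.6050 atm; available 0.967 atm, so NH3 is limiting.
P(O2) remaining = 0.967 − (5/4) × 0.484 = 0.3620 atm
P(gaseous products) = (4+6)/4 × 0.484 = 1.210 atm
P_total at 678 °C = 0.3620 + 1.210 = 1.572 atm
Scaling to 398 °C: P = 1.572 × 671.15/951.15 = 1.109 atm

1.11 atm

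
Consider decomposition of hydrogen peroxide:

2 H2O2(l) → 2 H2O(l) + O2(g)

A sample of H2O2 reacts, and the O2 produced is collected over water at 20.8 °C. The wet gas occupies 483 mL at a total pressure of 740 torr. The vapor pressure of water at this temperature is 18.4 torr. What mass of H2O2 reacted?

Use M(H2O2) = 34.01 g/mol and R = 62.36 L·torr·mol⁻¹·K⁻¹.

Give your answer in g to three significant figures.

P(O2) = 740 − 18.4 = 721.6 torr
n(O2) = PV/RT = (721.6 × 0.4830) / (62.36 × 293.95) = 0.01901 mol
n(H2O2) = (2/1) × 0.01901 = 0.03802 mol
m(H2O2) = 0.03802 × 34.01 = 1.293 g

1.29 g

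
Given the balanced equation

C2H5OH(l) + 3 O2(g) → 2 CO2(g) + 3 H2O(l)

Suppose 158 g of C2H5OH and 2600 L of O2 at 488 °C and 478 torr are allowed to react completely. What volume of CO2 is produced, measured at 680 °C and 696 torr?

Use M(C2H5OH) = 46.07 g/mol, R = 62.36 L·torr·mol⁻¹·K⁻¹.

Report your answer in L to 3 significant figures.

586 L

n(C2H5OH) = 158 / 46.07 = 3.430 mol
n(O2) = PV/RT = (478 × 2600) / (62.36 × 761.15) = 26.18 mol
For 3.430 mol C2H5OH, stoichiometry requires (3/1) × 3.430 = 10.29 mol O2; 26.18 mol is available, so C2H5OH is limiting.
n(CO2) = (2/1) × 3.430 = 6.860 mol
V(CO2) = nRT/P = 6.860 × 62.36 × 953.15 / 696 = 585.8 L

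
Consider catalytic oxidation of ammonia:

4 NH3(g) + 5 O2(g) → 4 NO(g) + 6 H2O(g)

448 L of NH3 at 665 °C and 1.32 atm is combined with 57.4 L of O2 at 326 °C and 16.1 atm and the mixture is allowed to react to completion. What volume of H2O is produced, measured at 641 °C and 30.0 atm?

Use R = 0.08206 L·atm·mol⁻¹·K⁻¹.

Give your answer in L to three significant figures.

28.8 L

n(NH3) = PV/RT = (1.32 × 448) / (0.08206 × 938.15) = 7.682 mol
n(O2) = PV/RT = (16.1 × 57.4) / (0.08206 × 599.15) = 18.80 mol
For 7.682 mol NH3, stoichiometry requires (5/4) × 7.682 = 9.603 mol O2; 18.80 mol is available, so NH3 is limiting.
n(H2O) = (6/4) × 7.682 = 11.52 mol
V(H2O) = nRT/P = 11.52 × 0.08206 × 914.15 / 30.0 = 28.81 L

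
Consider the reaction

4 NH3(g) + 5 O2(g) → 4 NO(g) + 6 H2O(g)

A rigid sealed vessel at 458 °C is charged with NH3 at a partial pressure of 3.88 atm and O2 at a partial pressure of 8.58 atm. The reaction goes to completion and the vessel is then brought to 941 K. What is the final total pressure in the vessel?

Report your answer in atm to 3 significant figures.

Because the vessel is rigid and T is held at 458 °C, work the stoichiometry in partial pressures (P_i = n_iRT/V).
P(O2) required for 3.88 atm of NH3 = (5/4) × 3.88 = 4.850 atm; available 8.58 atm, so NH3 is limiting.
P(O2) remaining = 8.58 − (5/4) × 3.88 = 3.730 atm
P(gaseous products) = (4+6)/4 × 3.88 = 9.700 atm
P_total at 458 °C = 3.730 + 9.700 = 13.43 atm
Scaling to 941 K: P = 13.43 × 941/731.15 = 17.28 atm

17.3 atm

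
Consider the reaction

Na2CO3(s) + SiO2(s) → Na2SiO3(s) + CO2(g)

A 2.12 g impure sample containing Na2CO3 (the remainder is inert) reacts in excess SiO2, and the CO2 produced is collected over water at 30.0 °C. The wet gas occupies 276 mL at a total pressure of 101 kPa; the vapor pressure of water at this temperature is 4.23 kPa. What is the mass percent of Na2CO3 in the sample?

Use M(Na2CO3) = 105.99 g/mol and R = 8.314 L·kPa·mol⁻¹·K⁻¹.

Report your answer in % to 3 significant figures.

P(CO2) = 101 − 4.23 = 96.77 kPa
n(CO2) = PV/RT = (96.77 × 0.2760) / (8.314 × 303.15) = 0.01060 mol
n(Na2CO3) = (1/1) × 0.01060 = 0.01060 mol
m(Na2CO3) = 0.01060 × 105.99 = 1.123 g
%Na2CO3 = 1.123 / 2.12 × 100 = 52.97%

53.0 %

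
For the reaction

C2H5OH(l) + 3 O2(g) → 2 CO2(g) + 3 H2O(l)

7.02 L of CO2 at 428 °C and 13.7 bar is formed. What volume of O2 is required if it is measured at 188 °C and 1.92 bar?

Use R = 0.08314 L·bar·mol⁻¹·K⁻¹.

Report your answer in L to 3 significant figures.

n(CO2) = PV/RT = (13.7 × 7.02) / (0.08314 × 701.15) = 1.650 mol
n(O2) = (3/2) × 1.650 = 2.475 mol
V = nRT/P = 2.475 × 0.08314 × 461.15 / 1.92 = 49.42 L

49.4 L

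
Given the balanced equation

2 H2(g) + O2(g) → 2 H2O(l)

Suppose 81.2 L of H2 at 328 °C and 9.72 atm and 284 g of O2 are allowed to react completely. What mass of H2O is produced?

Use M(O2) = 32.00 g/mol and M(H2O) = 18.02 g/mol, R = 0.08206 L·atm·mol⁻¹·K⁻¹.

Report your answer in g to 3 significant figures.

n(H2) = PV/RT = (9.72 × 81.2) / (0.08206 × 601.15) = 16.00 mol
n(O2) = 284 / 32.00 = 8.875 mol
For 16.00 mol H2, stoichiometry requires (1/2) × 16.00 = 8.000 mol O2; 8.875 mol is available, so H2 is limiting.
n(H2O) = (2/2) × 16.00 = 16.00 mol
m(H2O) = 16.00 × 18.02 = 288.3 g

288 g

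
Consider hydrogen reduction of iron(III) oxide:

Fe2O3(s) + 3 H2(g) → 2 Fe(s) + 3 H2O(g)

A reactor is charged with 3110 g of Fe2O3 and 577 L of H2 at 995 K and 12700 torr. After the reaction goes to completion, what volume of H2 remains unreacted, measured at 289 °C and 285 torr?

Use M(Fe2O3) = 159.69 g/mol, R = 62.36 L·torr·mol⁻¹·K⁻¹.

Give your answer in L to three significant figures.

n(Fe2O3) = 3110 / 159.69 = 19.48 mol
n(H2) = PV/RT = (12700 × 577) / (62.36 × 995) = 118.1 mol
For 19.48 mol Fe2O3, stoichiometry requires (3/1) × 19.48 = 58.44 mol H2; 118.1 mol is available, so Fe2O3 is limiting.
n(H2) consumed = (3/1) × 19.48 = 58.44 mol; remaining = 118.1 − 58.44 = 59.66 mol
V(H2) = nRT/P = 59.66 × 62.36 × 562.15 / 285 = 7338 L

7340 L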